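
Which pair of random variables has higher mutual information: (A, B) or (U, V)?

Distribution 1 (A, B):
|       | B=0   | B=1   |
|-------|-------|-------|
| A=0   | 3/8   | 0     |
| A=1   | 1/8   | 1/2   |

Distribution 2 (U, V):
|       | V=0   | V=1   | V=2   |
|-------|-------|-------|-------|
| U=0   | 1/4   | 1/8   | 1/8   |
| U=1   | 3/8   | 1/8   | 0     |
Distribution 1 (A, B):
Marginal P(A) (row sums):
  P(A=0) = 3/8 + 0 = 3/8
  P(A=1) = 1/8 + 1/2 = 5/8
Marginal P(B) (column sums):
  P(B=0) = 3/8 + 1/8 = 1/2
  P(B=1) = 0 + 1/2 = 1/2

H(A) = -[(3/8)·log₂(3/8) + (5/8)·log₂(5/8)]
  = 0.5306 + 0.4238
  = 0.9544 bits
H(B) = -[(1/2)·log₂(1/2) + (1/2)·log₂(1/2)]
  = 0.5000 + 0.5000
  = 1.0000 bits
H(A,B) = -[(3/8)·log₂(3/8) + (1/8)·log₂(1/8) + (1/2)·log₂(1/2)]
  = 0.5306 + 0.3750 + 0.5000
  = 1.4056 bits

I(A;B) = H(A) + H(B) - H(A,B)
  = 0.9544 + 1.0000 - 1.4056
  = 0.5488 bits

Distribution 2 (U, V):
Marginal P(U) (row sums):
  P(U=0) = 1/4 + 1/8 + 1/8 = 1/2
  P(U=1) = 3/8 + 1/8 + 0 = 1/2
Marginal P(V) (column sums):
  P(V=0) = 1/4 + 3/8 = 5/8
  P(V=1) = 1/8 + 1/8 = 1/4
  P(V=2) = 1/8 + 0 = 1/8

H(U) = -[(1/2)·log₂(1/2) + (1/2)·log₂(1/2)]
  = 0.5000 + 0.5000
  = 1.0000 bits
H(V) = -[(5/8)·log₂(5/8) + (1/4)·log₂(1/4) + (1/8)·log₂(1/8)]
  = 0.4238 + 0.5000 + 0.3750
  = 1.2988 bits
H(U,V) = -[(1/4)·log₂(1/4) + (1/8)·log₂(1/8) + (1/8)·log₂(1/8) + (3/8)·log₂(3/8) + (1/8)·log₂(1/8)]
  = 0.5000 + 0.3750 + 0.3750 + 0.5306 + 0.3750
  = 2.1556 bits

I(U;V) = H(U) + H(V) - H(U,V)
  = 1.0000 + 1.2988 - 2.1556
  = 0.1432 bits

I(A;B) = 0.5488 bits > I(U;V) = 0.1432 bits, so (A, B) has the higher mutual information (stronger dependence).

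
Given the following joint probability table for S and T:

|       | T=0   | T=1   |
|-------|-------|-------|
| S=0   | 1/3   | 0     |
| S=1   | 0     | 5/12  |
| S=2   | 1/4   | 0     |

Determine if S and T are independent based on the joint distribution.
Marginal P(S) (row sums):
  P(S=0) = 1/3 + 0 = 1/3
  P(S=1) = 0 + 5/12 = 5/12
  P(S=2) = 1/4 + 0 = 1/4
Marginal P(T) (column sums):
  P(T=0) = 1/3 + 0 + 1/4 = 7/12
  P(T=1) = 0 + 5/12 + 0 = 5/12

S and T are independent iff P(S=i,T=j) = P(S=i)·P(T=j) for every cell.
  P(S=0)·P(T=0) = 1/3 × 7/12 = 7/36, but P(S=0,T=0) = 1/3 ✗

No, S and T are not independent. Quantitatively, I(S;T) > 0:

H(S) = -[(1/3)·log₂(1/3) + (5/12)·log₂(5/12) + (1/4)·log₂(1/4)]
  = 0.5283 + 0.5263 + 0.5000
  = 1.5546 bits
H(T) = -[(7/12)·log₂(7/12) + (5/12)·log₂(5/12)]
  = 0.4536 + 0.5263
  = 0.9799 bits
H(S,T) = -[(1/3)·log₂(1/3) + (5/12)·log₂(5/12) + (1/4)·log₂(1/4)]
  = 0.5283 + 0.5263 + 0.5000
  = 1.5546 bits
I(S;T) = H(S) + H(T) - H(S,T) = 1.5546 + 0.9799 - 1.5546 = 0.9799 bits > 0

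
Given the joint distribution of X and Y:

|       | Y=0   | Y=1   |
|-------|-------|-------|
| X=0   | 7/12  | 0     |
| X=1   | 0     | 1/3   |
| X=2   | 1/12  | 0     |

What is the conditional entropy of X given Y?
Marginal P(Y) (column sums):
  P(Y=0) = 7/12 + 0 + 1/12 = 2/3
  P(Y=1) = 0 + 1/3 + 0 = 1/3

H(X|Y) = -Σ P(X,Y)·log₂ P(X|Y), where P(X|Y) = P(X,Y) / P(Y)
  (cells with P(X,Y) = 0 contribute 0)
  (X=0,Y=0): P(X|Y) = (7/12)/(2/3) = 7/8;  -(7/12)·log₂(7/8) = 0.1124
  (X=1,Y=1): P(X|Y) = (1/3)/(1/3) = 1;  -(1/3)·log₂(1) = 0.0000
  (X=2,Y=0): P(X|Y) = (1/12)/(2/3) = 1/8;  -(1/12)·log₂(1/8) = 0.2500
H(X|Y) = 0.1124 + 0.0000 + 0.2500
  = 0.3624 bits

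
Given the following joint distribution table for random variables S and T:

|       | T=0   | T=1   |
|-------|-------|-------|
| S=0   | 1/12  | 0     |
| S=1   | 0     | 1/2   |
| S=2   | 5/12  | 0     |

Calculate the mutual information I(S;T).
Marginal P(S) (row sums):
  P(S=0) = 1/12 + 0 = 1/12
  P(S=1) = 0 + 1/2 = 1/2
  P(S=2) = 5/12 + 0 = 5/12
Marginal P(T) (column sums):
  P(T=0) = 1/12 + 0 + 5/12 = 1/2
  P(T=1) = 0 + 1/2 + 0 = 1/2

H(S) = -[(1/12)·log₂(1/12) + (1/2)·log₂(1/2) + (5/12)·log₂(5/12)]
  = 0.2987 + 0.5000 + 0.5263
  = 1.3250 bits
H(T) = -[(1/2)·log₂(1/2) + (1/2)·log₂(1/2)]
  = 0.5000 + 0.5000
  = 1.0000 bits
H(S,T) = -[(1/12)·log₂(1/12) + (1/2)·log₂(1/2) + (5/12)·log₂(5/12)]
  = 0.2987 + 0.5000 + 0.5263
  = 1.3250 bits

I(S;T) = H(S) + H(T) - H(S,T)
  = 1.3250 + 1.0000 - 1.3250
  = 1.0000 bits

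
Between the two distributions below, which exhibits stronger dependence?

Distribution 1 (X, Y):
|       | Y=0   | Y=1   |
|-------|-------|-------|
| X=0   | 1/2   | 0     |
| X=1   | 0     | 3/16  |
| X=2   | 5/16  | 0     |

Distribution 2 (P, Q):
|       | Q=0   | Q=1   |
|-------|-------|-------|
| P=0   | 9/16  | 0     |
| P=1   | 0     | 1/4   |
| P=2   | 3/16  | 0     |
Distribution 1 (X, Y):
Marginal P(X) (row sums):
  P(X=0) = 1/2 + 0 = 1/2
  P(X=1) = 0 + 3/16 = 3/16
  P(X=2) = 5/16 + 0 = 5/16
Marginal P(Y) (column sums):
  P(Y=0) = 1/2 + 0 + 5/16 = 13/16
  P(Y=1) = 0 + 3/16 + 0 = 3/16

H(X) = -[(1/2)·log₂(1/2) + (3/16)·log₂(3/16) + (5/16)·log₂(5/16)]
  = 0.5000 + 0.4528 + 0.5244
  = 1.4772 bits
H(Y) = -[(13/16)·log₂(13/16) + (3/16)·log₂(3/16)]
  = 0.2434 + 0.4528
  = 0.6962 bits
H(X,Y) = -[(1/2)·log₂(1/2) + (3/16)·log₂(3/16) + (5/16)·log₂(5/16)]
  = 0.5000 + 0.4528 + 0.5244
  = 1.4772 bits

I(X;Y) = H(X) + H(Y) - H(X,Y)
  = 1.4772 + 0.6962 - 1.4772
  = 0.6962 bits

Distribution 2 (P, Q):
Marginal P(P) (row sums):
  P(P=0) = 9/16 + 0 = 9/16
  P(P=1) = 0 + 1/4 = 1/4
  P(P=2) = 3/16 + 0 = 3/16
Marginal P(Q) (column sums):
  P(Q=0) = 9/16 + 0 + 3/16 = 3/4
  P(Q=1) = 0 + 1/4 + 0 = 1/4

H(P) = -[(9/16)·log₂(9/16) + (1/4)·log₂(1/4) + (3/16)·log₂(3/16)]
  = 0.4669 + 0.5000 + 0.4528
  = 1.4197 bits
H(Q) = -[(3/4)·log₂(3/4) + (1/4)·log₂(1/4)]
  = 0.3113 + 0.5000
  = 0.8113 bits
H(P,Q) = -[(9/16)·log₂(9/16) + (1/4)·log₂(1/4) + (3/16)·log₂(3/16)]
  = 0.4669 + 0.5000 + 0.4528
  = 1.4197 bits

I(P;Q) = H(P) + H(Q) - H(P,Q)
  = 1.4197 + 0.8113 - 1.4197
  = 0.8113 bits

I(P;Q) = 0.8113 bits > I(X;Y) = 0.6962 bits, so (P, Q) has the higher mutual information (stronger dependence).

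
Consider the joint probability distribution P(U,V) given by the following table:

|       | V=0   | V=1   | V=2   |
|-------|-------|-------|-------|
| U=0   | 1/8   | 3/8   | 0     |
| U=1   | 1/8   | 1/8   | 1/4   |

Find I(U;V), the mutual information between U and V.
Marginal P(U) (row sums):
  P(U=0) = 1/8 + 3/8 + 0 = 1/2
  P(U=1) = 1/8 + 1/8 + 1/4 = 1/2
Marginal P(V) (column sums):
  P(V=0) = 1/8 + 1/8 = 1/4
  P(V=1) = 3/8 + 1/8 = 1/2
  P(V=2) = 0 + 1/4 = 1/4

H(U) = -[(1/2)·log₂(1/2) + (1/2)·log₂(1/2)]
  = 0.5000 + 0.5000
  = 1.0000 bits
H(V) = -[(1/4)·log₂(1/4) + (1/2)·log₂(1/2) + (1/4)·log₂(1/4)]
  = 0.5000 + 0.5000 + 0.5000
  = 1.5000 bits
H(U,V) = -[(1/8)·log₂(1/8) + (3/8)·log₂(3/8) + (1/8)·log₂(1/8) + (1/8)·log₂(1/8) + (1/4)·log₂(1/4)]
  = 0.3750 + 0.5306 + 0.3750 + 0.3750 + 0.5000
  = 2.1556 bits

I(U;V) = H(U) + H(V) - H(U,V)
  = 1.0000 + 1.5000 - 2.1556
  = 0.3444 bits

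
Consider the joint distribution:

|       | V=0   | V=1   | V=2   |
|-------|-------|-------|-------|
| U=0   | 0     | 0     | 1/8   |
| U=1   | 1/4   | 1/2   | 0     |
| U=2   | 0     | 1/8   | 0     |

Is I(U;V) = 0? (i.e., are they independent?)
Marginal P(U) (row sums):
  P(U=0) = 0 + 0 + 1/8 = 1/8
  P(U=1) = 1/4 + 1/2 + 0 = 3/4
  P(U=2) = 0 + 1/8 + 0 = 1/8
Marginal P(V) (column sums):
  P(V=0) = 0 + 1/4 + 0 = 1/4
  P(V=1) = 0 + 1/2 + 1/8 = 5/8
  P(V=2) = 1/8 + 0 + 0 = 1/8

U and V are independent iff P(U=i,V=j) = P(U=i)·P(V=j) for every cell.
  P(U=0)·P(V=0) = 1/8 × 1/4 = 1/32, but P(U=0,V=0) = 0 ✗

No, U and V are not independent. Quantitatively, I(U;V) > 0:

H(U) = -[(1/8)·log₂(1/8) + (3/4)·log₂(3/4) + (1/8)·log₂(1/8)]
  = 0.3750 + 0.3113 + 0.3750
  = 1.0613 bits
H(V) = -[(1/4)·log₂(1/4) + (5/8)·log₂(5/8) + (1/8)·log₂(1/8)]
  = 0.5000 + 0.4238 + 0.3750
  = 1.2988 bits
H(U,V) = -[(1/8)·log₂(1/8) + (1/4)·log₂(1/4) + (1/2)·log₂(1/2) + (1/8)·log₂(1/8)]
  = 0.3750 + 0.5000 + 0.5000 + 0.3750
  = 1.7500 bits
I(U;V) = H(U) + H(V) - H(U,V) = 1.0613 + 1.2988 - 1.7500 = 0.6101 bits > 0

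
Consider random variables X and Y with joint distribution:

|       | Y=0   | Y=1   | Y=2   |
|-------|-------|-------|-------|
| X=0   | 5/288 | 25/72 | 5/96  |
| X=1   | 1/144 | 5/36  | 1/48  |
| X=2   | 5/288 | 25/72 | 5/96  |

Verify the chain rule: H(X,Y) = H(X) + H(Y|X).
Left side:
H(X,Y) = -[(5/288)·log₂(5/288) + (25/72)·log₂(25/72) + (5/96)·log₂(5/96) + (1/144)·log₂(1/144) + (5/36)·log₂(5/36) + (1/48)·log₂(1/48) + (5/288)·log₂(5/288) + (25/72)·log₂(25/72) + (5/96)·log₂(5/96)]
  = 0.1015 + 0.5299 + 0.2220 + 0.0498 + 0.3956 + 0.1164 + 0.1015 + 0.5299 + 0.2220
  = 2.2686 bits

Right side:
Marginal P(X) (row sums):
  P(X=0) = 5/288 + 25/72 + 5/96 = 5/12
  P(X=1) = 1/144 + 5/36 + 1/48 = 1/6
  P(X=2) = 5/288 + 25/72 + 5/96 = 5/12
H(X) = -[(5/12)·log₂(5/12) + (1/6)·log₂(1/6) + (5/12)·log₂(5/12)]
  = 0.5263 + 0.4308 + 0.5263
  = 1.4834 bits
H(Y|X) = -Σ P(X,Y)·log₂ P(Y|X), where P(Y|X) = P(X,Y) / P(X)
  (X=0,Y=0): P(Y|X) = (5/288)/(5/12) = 1/24;  -(5/288)·log₂(1/24) = 0.0796
  (X=0,Y=1): P(Y|X) = (25/72)/(5/12) = 5/6;  -(25/72)·log₂(5/6) = 0.0913
  (X=0,Y=2): P(Y|X) = (5/96)/(5/12) = 1/8;  -(5/96)·log₂(1/8) = 0.1563
  (X=1,Y=0): P(Y|X) = (1/144)/(1/6) = 1/24;  -(1/144)·log₂(1/24) = 0.0318
  (X=1,Y=1): P(Y|X) = (5/36)/(1/6) = 5/6;  -(5/36)·log₂(5/6) = 0.0365
  (X=1,Y=2): P(Y|X) = (1/48)/(1/6) = 1/8;  -(1/48)·log₂(1/8) = 0.0625
  (X=2,Y=0): P(Y|X) = (5/288)/(5/12) = 1/24;  -(5/288)·log₂(1/24) = 0.0796
  (X=2,Y=1): P(Y|X) = (25/72)/(5/12) = 5/6;  -(25/72)·log₂(5/6) = 0.0913
  (X=2,Y=2): P(Y|X) = (5/96)/(5/12) = 1/8;  -(5/96)·log₂(1/8) = 0.1563
H(Y|X) = 0.0796 + 0.0913 + 0.1563 + 0.0318 + 0.0365 + 0.0625 + 0.0796 + 0.0913 + 0.1563
  = 0.7852 bits
H(X) + H(Y|X) = 1.4834 + 0.7852 = 2.2686 bits

Both sides equal 2.2686 bits, so the chain rule holds ✓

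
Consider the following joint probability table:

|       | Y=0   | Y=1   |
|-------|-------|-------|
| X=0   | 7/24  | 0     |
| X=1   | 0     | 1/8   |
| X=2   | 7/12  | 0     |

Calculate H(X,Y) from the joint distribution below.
H(X,Y) = -Σ P(X,Y) log₂ P(X,Y), summed over the non-zero cells:
H(X,Y) = -[(7/24)·log₂(7/24) + (1/8)·log₂(1/8) + (7/12)·log₂(7/12)]
  = 0.5185 + 0.3750 + 0.4536
  = 1.3471 bits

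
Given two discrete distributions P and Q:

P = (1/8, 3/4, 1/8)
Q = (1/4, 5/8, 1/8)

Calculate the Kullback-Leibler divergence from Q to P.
D(P||Q) = Σ P(i) log₂(P(i)/Q(i))
  i=0: (1/8) × log₂((1/8)/(1/4)) = (1/8) × log₂(1/2) = -0.1250
  i=1: (3/4) × log₂((3/4)/(5/8)) = (3/4) × log₂(6/5) = 0.1973
  i=2: (1/8) × log₂((1/8)/(1/8)) = (1/8) × log₂(1) = 0.0000
D(P||Q) = -0.1250 + 0.1973 + 0.0000
  = 0.0723 bits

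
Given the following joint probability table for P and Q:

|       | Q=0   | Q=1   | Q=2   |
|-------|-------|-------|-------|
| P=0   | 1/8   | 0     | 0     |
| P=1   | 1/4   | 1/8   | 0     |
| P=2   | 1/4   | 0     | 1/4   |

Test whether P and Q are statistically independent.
Marginal P(P) (row sums):
  P(P=0) = 1/8 + 0 + 0 = 1/8
  P(P=1) = 1/4 + 1/8 + 0 = 3/8
  P(P=2) = 1/4 + 0 + 1/4 = 1/2
Marginal P(Q) (column sums):
  P(Q=0) = 1/8 + 1/4 + 1/4 = 5/8
  P(Q=1) = 0 + 1/8 + 0 = 1/8
  P(Q=2) = 0 + 0 + 1/4 = 1/4

P and Q are independent iff P(P=i,Q=j) = P(P=i)·P(Q=j) for every cell.
  P(P=0)·P(Q=0) = 1/8 × 5/8 = 5/64, but P(P=0,Q=0) = 1/8 ✗

No, P and Q are not independent. Quantitatively, I(P;Q) > 0:

H(P) = -[(1/8)·log₂(1/8) + (3/8)·log₂(3/8) + (1/2)·log₂(1/2)]
  = 0.3750 + 0.5306 + 0.5000
  = 1.4056 bits
H(Q) = -[(5/8)·log₂(5/8) + (1/8)·log₂(1/8) + (1/4)·log₂(1/4)]
  = 0.4238 + 0.3750 + 0.5000
  = 1.2988 bits
H(P,Q) = -[(1/8)·log₂(1/8) + (1/4)·log₂(1/4) + (1/8)·log₂(1/8) + (1/4)·log₂(1/4) + (1/4)·log₂(1/4)]
  = 0.3750 + 0.5000 + 0.3750 + 0.5000 + 0.5000
  = 2.2500 bits
I(P;Q) = H(P) + H(Q) - H(P,Q) = 1.4056 + 1.2988 - 2.2500 = 0.4544 bits > 0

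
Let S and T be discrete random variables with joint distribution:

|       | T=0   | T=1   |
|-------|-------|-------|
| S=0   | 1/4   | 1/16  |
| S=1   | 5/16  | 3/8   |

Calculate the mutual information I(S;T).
Marginal P(S) (row sums):
  P(S=0) = 1/4 + 1/16 = 5/16
  P(S=1) = 5/16 + 3/8 = 11/16
Marginal P(T) (column sums):
  P(T=0) = 1/4 + 5/16 = 9/16
  P(T=1) = 1/16 + 3/8 = 7/16

H(S) = -[(5/16)·log₂(5/16) + (11/16)·log₂(11/16)]
  = 0.5244 + 0.3716
  = 0.8960 bits
H(T) = -[(9/16)·log₂(9/16) + (7/16)·log₂(7/16)]
  = 0.4669 + 0.5218
  = 0.9887 bits
H(S,T) = -[(1/4)·log₂(1/4) + (1/16)·log₂(1/16) + (5/16)·log₂(5/16) + (3/8)·log₂(3/8)]
  = 0.5000 + 0.2500 + 0.5244 + 0.5306
  = 1.8050 bits

I(S;T) = H(S) + H(T) - H(S,T)
  = 0.8960 + 0.9887 - 1.8050
  = 0.0797 bits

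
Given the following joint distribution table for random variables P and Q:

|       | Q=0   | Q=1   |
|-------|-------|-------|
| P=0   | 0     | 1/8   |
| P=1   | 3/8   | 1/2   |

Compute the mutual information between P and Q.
Marginal P(P) (row sums):
  P(P=0) = 0 + 1/8 = 1/8
  P(P=1) = 3/8 + 1/2 = 7/8
Marginal P(Q) (column sums):
  P(Q=0) = 0 + 3/8 = 3/8
  P(Q=1) = 1/8 + 1/2 = 5/8

H(P) = -[(1/8)·log₂(1/8) + (7/8)·log₂(7/8)]
  = 0.3750 + 0.1686
  = 0.5436 bits
H(Q) = -[(3/8)·log₂(3/8) + (5/8)·log₂(5/8)]
  = 0.5306 + 0.4238
  = 0.9544 bits
H(P,Q) = -[(1/8)·log₂(1/8) + (3/8)·log₂(3/8) + (1/2)·log₂(1/2)]
  = 0.3750 + 0.5306 + 0.5000
  = 1.4056 bits

I(P;Q) = H(P) + H(Q) - H(P,Q)
  = 0.5436 + 0.9544 - 1.4056
  = 0.0924 bits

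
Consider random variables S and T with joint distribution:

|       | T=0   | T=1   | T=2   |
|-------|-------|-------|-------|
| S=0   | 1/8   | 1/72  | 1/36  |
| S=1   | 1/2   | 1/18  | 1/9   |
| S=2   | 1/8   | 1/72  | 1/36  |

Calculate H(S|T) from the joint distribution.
Marginal P(T) (column sums):
  P(T=0) = 1/8 + 1/2 + 1/8 = 3/4
  P(T=1) = 1/72 + 1/18 + 1/72 = 1/12
  P(T=2) = 1/36 + 1/9 + 1/36 = 1/6

H(S|T) = -Σ P(S,T)·log₂ P(S|T), where P(S|T) = P(S,T) / P(T)
  (S=0,T=0): P(S|T) = (1/8)/(3/4) = 1/6;  -(1/8)·log₂(1/6) = 0.3231
  (S=0,T=1): P(S|T) = (1/72)/(1/12) = 1/6;  -(1/72)·log₂(1/6) = 0.0359
  (S=0,T=2): P(S|T) = (1/36)/(1/6) = 1/6;  -(1/36)·log₂(1/6) = 0.0718
  (S=1,T=0): P(S|T) = (1/2)/(3/4) = 2/3;  -(1/2)·log₂(2/3) = 0.2925
  (S=1,T=1): P(S|T) = (1/18)/(1/12) = 2/3;  -(1/18)·log₂(2/3) = 0.0325
  (S=1,T=2): P(S|T) = (1/9)/(1/6) = 2/3;  -(1/9)·log₂(2/3) = 0.0650
  (S=2,T=0): P(S|T) = (1/8)/(3/4) = 1/6;  -(1/8)·log₂(1/6) = 0.3231
  (S=2,T=1): P(S|T) = (1/72)/(1/12) = 1/6;  -(1/72)·log₂(1/6) = 0.0359
  (S=2,T=2): P(S|T) = (1/36)/(1/6) = 1/6;  -(1/36)·log₂(1/6) = 0.0718
H(S|T) = 0.3231 + 0.0359 + 0.0718 + 0.2925 + 0.0325 + 0.0650 + 0.3231 + 0.0359 + 0.0718
  = 1.2516 bits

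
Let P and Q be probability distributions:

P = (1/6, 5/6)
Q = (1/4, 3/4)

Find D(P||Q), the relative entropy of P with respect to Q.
D(P||Q) = Σ P(i) log₂(P(i)/Q(i))
  i=0: (1/6) × log₂((1/6)/(1/4)) = (1/6) × log₂(2/3) = -0.0975
  i=1: (5/6) × log₂((5/6)/(3/4)) = (5/6) × log₂(10/9) = 0.1267
D(P||Q) = -0.0975 + 0.1267
  = 0.0292 bits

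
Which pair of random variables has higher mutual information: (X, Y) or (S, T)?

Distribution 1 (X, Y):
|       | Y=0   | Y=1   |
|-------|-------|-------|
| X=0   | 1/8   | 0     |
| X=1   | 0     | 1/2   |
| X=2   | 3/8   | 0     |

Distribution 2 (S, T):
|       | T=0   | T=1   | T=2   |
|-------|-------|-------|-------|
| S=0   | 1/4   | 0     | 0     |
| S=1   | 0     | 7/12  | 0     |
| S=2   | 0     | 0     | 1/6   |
Distribution 1 (X, Y):
Marginal P(X) (row sums):
  P(X=0) = 1/8 + 0 = 1/8
  P(X=1) = 0 + 1/2 = 1/2
  P(X=2) = 3/8 + 0 = 3/8
Marginal P(Y) (column sums):
  P(Y=0) = 1/8 + 0 + 3/8 = 1/2
  P(Y=1) = 0 + 1/2 + 0 = 1/2

H(X) = -[(1/8)·log₂(1/8) + (1/2)·log₂(1/2) + (3/8)·log₂(3/8)]
  = 0.3750 + 0.5000 + 0.5306
  = 1.4056 bits
H(Y) = -[(1/2)·log₂(1/2) + (1/2)·log₂(1/2)]
  = 0.5000 + 0.5000
  = 1.0000 bits
H(X,Y) = -[(1/8)·log₂(1/8) + (1/2)·log₂(1/2) + (3/8)·log₂(3/8)]
  = 0.3750 + 0.5000 + 0.5306
  = 1.4056 bits

I(X;Y) = H(X) + H(Y) - H(X,Y)
  = 1.4056 + 1.0000 - 1.4056
  = 1.0000 bits

Distribution 2 (S, T):
Marginal P(S) (row sums):
  P(S=0) = 1/4 + 0 + 0 = 1/4
  P(S=1) = 0 + 7/12 + 0 = 7/12
  P(S=2) = 0 + 0 + 1/6 = 1/6
Marginal P(T) (column sums):
  P(T=0) = 1/4 + 0 + 0 = 1/4
  P(T=1) = 0 + 7/12 + 0 = 7/12
  P(T=2) = 0 + 0 + 1/6 = 1/6

H(S) = -[(1/4)·log₂(1/4) + (7/12)·log₂(7/12) + (1/6)·log₂(1/6)]
  = 0.5000 + 0.4536 + 0.4308
  = 1.3844 bits
H(T) = -[(1/4)·log₂(1/4) + (7/12)·log₂(7/12) + (1/6)·log₂(1/6)]
  = 0.5000 + 0.4536 + 0.4308
  = 1.3844 bits
H(S,T) = -[(1/4)·log₂(1/4) + (7/12)·log₂(7/12) + (1/6)·log₂(1/6)]
  = 0.5000 + 0.4536 + 0.4308
  = 1.3844 bits

I(S;T) = H(S) + H(T) - H(S,T)
  = 1.3844 + 1.3844 - 1.3844
  = 1.3844 bits

I(S;T) = 1.3844 bits > I(X;Y) = 1.0000 bits, so (S, T) has the higher mutual information (stronger dependence).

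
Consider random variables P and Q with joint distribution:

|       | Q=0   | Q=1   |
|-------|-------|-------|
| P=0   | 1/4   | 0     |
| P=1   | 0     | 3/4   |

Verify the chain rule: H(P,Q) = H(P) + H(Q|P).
Left side:
H(P,Q) = -[(1/4)·log₂(1/4) + (3/4)·log₂(3/4)]
  = 0.5000 + 0.3113
  = 0.8113 bits

Right side:
Marginal P(P) (row sums):
  P(P=0) = 1/4 + 0 = 1/4
  P(P=1) = 0 + 3/4 = 3/4
H(P) = -[(1/4)·log₂(1/4) + (3/4)·log₂(3/4)]
  = 0.5000 + 0.3113
  = 0.8113 bits
H(Q|P) = -Σ P(P,Q)·log₂ P(Q|P), where P(Q|P) = P(P,Q) / P(P)
  (cells with P(P,Q) = 0 contribute 0)
  (P=0,Q=0): P(Q|P) = (1/4)/(1/4) = 1;  -(1/4)·log₂(1) = 0.0000
  (P=1,Q=1): P(Q|P) = (3/4)/(3/4) = 1;  -(3/4)·log₂(1) = 0.0000
H(Q|P) = 0.0000 + 0.0000
  = 0.0000 bits
H(P) + H(Q|P) = 0.8113 + 0.0000 = 0.8113 bits

Both sides equal 0.8113 bits, so the chain rule holds ✓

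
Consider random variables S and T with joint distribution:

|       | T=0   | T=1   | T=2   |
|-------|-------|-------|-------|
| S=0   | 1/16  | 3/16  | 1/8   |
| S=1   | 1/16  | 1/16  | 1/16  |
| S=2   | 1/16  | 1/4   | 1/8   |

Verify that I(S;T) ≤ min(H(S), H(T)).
Marginal P(S) (row sums):
  P(S=0) = 1/16 + 3/16 + 1/8 = 3/8
  P(S=1) = 1/16 + 1/16 + 1/16 = 3/16
  P(S=2) = 1/16 + 1/4 + 1/8 = 7/16
Marginal P(T) (column sums):
  P(T=0) = 1/16 + 1/16 + 1/16 = 3/16
  P(T=1) = 3/16 + 1/16 + 1/4 = 1/2
  P(T=2) = 1/8 + 1/16 + 1/8 = 5/16

H(S) = -[(3/8)·log₂(3/8) + (3/16)·log₂(3/16) + (7/16)·log₂(7/16)]
  = 0.5306 + 0.4528 + 0.5218
  = 1.5052 bits
H(T) = -[(3/16)·log₂(3/16) + (1/2)·log₂(1/2) + (5/16)·log₂(5/16)]
  = 0.4528 + 0.5000 + 0.5244
  = 1.4772 bits
H(S,T) = -[(1/16)·log₂(1/16) + (3/16)·log₂(3/16) + (1/8)·log₂(1/8) + (1/16)·log₂(1/16) + (1/16)·log₂(1/16) + (1/16)·log₂(1/16) + (1/16)·log₂(1/16) + (1/4)·log₂(1/4) + (1/8)·log₂(1/8)]
  = 0.2500 + 0.4528 + 0.3750 + 0.2500 + 0.2500 + 0.2500 + 0.2500 + 0.5000 + 0.3750
  = 2.9528 bits

I(S;T) = H(S) + H(T) - H(S,T)
  = 1.5052 + 1.4772 - 2.9528
  = 0.0296 bits

min(H(S), H(T)) = min(1.5052, 1.4772) = 1.4772 bits
Since 0.0296 ≤ 1.4772, the bound is satisfied ✓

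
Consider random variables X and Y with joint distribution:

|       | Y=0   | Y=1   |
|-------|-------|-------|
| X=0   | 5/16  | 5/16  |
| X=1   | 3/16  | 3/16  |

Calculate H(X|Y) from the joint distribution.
Marginal P(Y) (column sums):
  P(Y=0) = 5/16 + 3/16 = 1/2
  P(Y=1) = 5/16 + 3/16 = 1/2

H(X|Y) = -Σ P(X,Y)·log₂ P(X|Y), where P(X|Y) = P(X,Y) / P(Y)
  (X=0,Y=0): P(X|Y) = (5/16)/(1/2) = 5/8;  -(5/16)·log₂(5/8) = 0.2119
  (X=0,Y=1): P(X|Y) = (5/16)/(1/2) = 5/8;  -(5/16)·log₂(5/8) = 0.2119
  (X=1,Y=0): P(X|Y) = (3/16)/(1/2) = 3/8;  -(3/16)·log₂(3/8) = 0.2653
  (X=1,Y=1): P(X|Y) = (3/16)/(1/2) = 3/8;  -(3/16)·log₂(3/8) = 0.2653
H(X|Y) = 0.2119 + 0.2119 + 0.2653 + 0.2653
  = 0.9544 bits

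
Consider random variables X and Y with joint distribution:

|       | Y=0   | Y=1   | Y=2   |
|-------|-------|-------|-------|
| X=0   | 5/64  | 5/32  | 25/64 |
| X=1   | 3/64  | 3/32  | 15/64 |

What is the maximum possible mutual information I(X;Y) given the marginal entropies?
The upper bound on mutual information is I(X;Y) ≤ min(H(X), H(Y)).

Marginal P(X) (row sums):
  P(X=0) = 5/64 + 5/32 + 25/64 = 5/8
  P(X=1) = 3/64 + 3/32 + 15/64 = 3/8
Marginal P(Y) (column sums):
  P(Y=0) = 5/64 + 3/64 = 1/8
  P(Y=1) = 5/32 + 3/32 = 1/4
  P(Y=2) = 25/64 + 15/64 = 5/8

H(X) = -[(5/8)·log₂(5/8) + (3/8)·log₂(3/8)]
  = 0.4238 + 0.5306
  = 0.9544 bits
H(Y) = -[(1/8)·log₂(1/8) + (1/4)·log₂(1/4) + (5/8)·log₂(5/8)]
  = 0.3750 + 0.5000 + 0.4238
  = 1.2988 bits

Maximum possible I(X;Y) = min(0.9544, 1.2988) = 0.9544 bits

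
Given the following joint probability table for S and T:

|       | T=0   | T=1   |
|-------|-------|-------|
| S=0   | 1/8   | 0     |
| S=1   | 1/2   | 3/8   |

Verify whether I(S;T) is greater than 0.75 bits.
Marginal P(S) (row sums):
  P(S=0) = 1/8 + 0 = 1/8
  P(S=1) = 1/2 + 3/8 = 7/8
Marginal P(T) (column sums):
  P(T=0) = 1/8 + 1/2 = 5/8
  P(T=1) = 0 + 3/8 = 3/8

H(S) = -[(1/8)·log₂(1/8) + (7/8)·log₂(7/8)]
  = 0.3750 + 0.1686
  = 0.5436 bits
H(T) = -[(5/8)·log₂(5/8) + (3/8)·log₂(3/8)]
  = 0.4238 + 0.5306
  = 0.9544 bits
H(S,T) = -[(1/8)·log₂(1/8) + (1/2)·log₂(1/2) + (3/8)·log₂(3/8)]
  = 0.3750 + 0.5000 + 0.5306
  = 1.4056 bits

I(S;T) = H(S) + H(T) - H(S,T)
  = 0.5436 + 0.9544 - 1.4056
  = 0.0924 bits

No. I(S;T) = 0.0924 bits, which is ≤ 0.75 bits.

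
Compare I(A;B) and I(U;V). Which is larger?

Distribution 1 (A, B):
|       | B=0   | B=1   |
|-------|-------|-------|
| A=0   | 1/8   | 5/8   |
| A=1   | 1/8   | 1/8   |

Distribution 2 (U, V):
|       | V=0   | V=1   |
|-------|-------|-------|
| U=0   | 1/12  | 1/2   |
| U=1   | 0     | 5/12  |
Distribution 1 (A, B):
Marginal P(A) (row sums):
  P(A=0) = 1/8 + 5/8 = 3/4
  P(A=1) = 1/8 + 1/8 = 1/4
Marginal P(B) (column sums):
  P(B=0) = 1/8 + 1/8 = 1/4
  P(B=1) = 5/8 + 1/8 = 3/4

H(A) = -[(3/4)·log₂(3/4) + (1/4)·log₂(1/4)]
  = 0.3113 + 0.5000
  = 0.8113 bits
H(B) = -[(1/4)·log₂(1/4) + (3/4)·log₂(3/4)]
  = 0.5000 + 0.3113
  = 0.8113 bits
H(A,B) = -[(1/8)·log₂(1/8) + (5/8)·log₂(5/8) + (1/8)·log₂(1/8) + (1/8)·log₂(1/8)]
  = 0.3750 + 0.4238 + 0.3750 + 0.3750
  = 1.5488 bits

I(A;B) = H(A) + H(B) - H(A,B)
  = 0.8113 + 0.8113 - 1.5488
  = 0.0738 bits

Distribution 2 (U, V):
Marginal P(U) (row sums):
  P(U=0) = 1/12 + 1/2 = 7/12
  P(U=1) = 0 + 5/12 = 5/12
Marginal P(V) (column sums):
  P(V=0) = 1/12 + 0 = 1/12
  P(V=1) = 1/2 + 5/12 = 11/12

H(U) = -[(7/12)·log₂(7/12) + (5/12)·log₂(5/12)]
  = 0.4536 + 0.5263
  = 0.9799 bits
H(V) = -[(1/12)·log₂(1/12) + (11/12)·log₂(11/12)]
  = 0.2987 + 0.1151
  = 0.4138 bits
H(U,V) = -[(1/12)·log₂(1/12) + (1/2)·log₂(1/2) + (5/12)·log₂(5/12)]
  = 0.2987 + 0.5000 + 0.5263
  = 1.3250 bits

I(U;V) = H(U) + H(V) - H(U,V)
  = 0.9799 + 0.4138 - 1.3250
  = 0.0687 bits

I(A;B) = 0.0738 bits > I(U;V) = 0.0687 bits, so (A, B) has the higher mutual information (stronger dependence).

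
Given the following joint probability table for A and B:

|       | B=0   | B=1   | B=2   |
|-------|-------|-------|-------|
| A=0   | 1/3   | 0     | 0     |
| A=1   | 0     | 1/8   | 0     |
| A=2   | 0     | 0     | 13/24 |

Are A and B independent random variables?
Marginal P(A) (row sums):
  P(A=0) = 1/3 + 0 + 0 = 1/3
  P(A=1) = 0 + 1/8 + 0 = 1/8
  P(A=2) = 0 + 0 + 13/24 = 13/24
Marginal P(B) (column sums):
  P(B=0) = 1/3 + 0 + 0 = 1/3
  P(B=1) = 0 + 1/8 + 0 = 1/8
  P(B=2) = 0 + 0 + 13/24 = 13/24

A and B are independent iff P(A=i,B=j) = P(A=i)·P(B=j) for every cell.
  P(A=0)·P(B=0) = 1/3 × 1/3 = 1/9, but P(A=0,B=0) = 1/3 ✗

No, A and B are not independent. Quantitatively, I(A;B) > 0:

H(A) = -[(1/3)·log₂(1/3) + (1/8)·log₂(1/8) + (13/24)·log₂(13/24)]
  = 0.5283 + 0.3750 + 0.4791
  = 1.3824 bits
H(B) = -[(1/3)·log₂(1/3) + (1/8)·log₂(1/8) + (13/24)·log₂(13/24)]
  = 0.5283 + 0.3750 + 0.4791
  = 1.3824 bits
H(A,B) = -[(1/3)·log₂(1/3) + (1/8)·log₂(1/8) + (13/24)·log₂(13/24)]
  = 0.5283 + 0.3750 + 0.4791
  = 1.3824 bits
I(A;B) = H(A) + H(B) - H(A,B) = 1.3824 + 1.3824 - 1.3824 = 1.3824 bits > 0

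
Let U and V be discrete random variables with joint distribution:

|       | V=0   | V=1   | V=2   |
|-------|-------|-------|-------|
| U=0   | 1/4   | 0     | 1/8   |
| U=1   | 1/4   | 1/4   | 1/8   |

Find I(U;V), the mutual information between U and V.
Marginal P(U) (row sums):
  P(U=0) = 1/4 + 0 + 1/8 = 3/8
  P(U=1) = 1/4 + 1/4 + 1/8 = 5/8
Marginal P(V) (column sums):
  P(V=0) = 1/4 + 1/4 = 1/2
  P(V=1) = 0 + 1/4 = 1/4
  P(V=2) = 1/8 + 1/8 = 1/4

H(U) = -[(3/8)·log₂(3/8) + (5/8)·log₂(5/8)]
  = 0.5306 + 0.4238
  = 0.9544 bits
H(V) = -[(1/2)·log₂(1/2) + (1/4)·log₂(1/4) + (1/4)·log₂(1/4)]
  = 0.5000 + 0.5000 + 0.5000
  = 1.5000 bits
H(U,V) = -[(1/4)·log₂(1/4) + (1/8)·log₂(1/8) + (1/4)·log₂(1/4) + (1/4)·log₂(1/4) + (1/8)·log₂(1/8)]
  = 0.5000 + 0.3750 + 0.5000 + 0.5000 + 0.3750
  = 2.2500 bits

I(U;V) = H(U) + H(V) - H(U,V)
  = 0.9544 + 1.5000 - 2.2500
  = 0.2044 bits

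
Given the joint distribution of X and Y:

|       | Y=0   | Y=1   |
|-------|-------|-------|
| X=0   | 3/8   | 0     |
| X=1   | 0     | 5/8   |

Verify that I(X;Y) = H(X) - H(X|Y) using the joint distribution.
Left side, from I(X;Y) = H(X) + H(Y) - H(X,Y):
Marginal P(X) (row sums):
  P(X=0) = 3/8 + 0 = 3/8
  P(X=1) = 0 + 5/8 = 5/8
Marginal P(Y) (column sums):
  P(Y=0) = 3/8 + 0 = 3/8
  P(Y=1) = 0 + 5/8 = 5/8

H(X) = -[(3/8)·log₂(3/8) + (5/8)·log₂(5/8)]
  = 0.5306 + 0.4238
  = 0.9544 bits
H(Y) = -[(3/8)·log₂(3/8) + (5/8)·log₂(5/8)]
  = 0.5306 + 0.4238
  = 0.9544 bits
H(X,Y) = -[(3/8)·log₂(3/8) + (5/8)·log₂(5/8)]
  = 0.5306 + 0.4238
  = 0.9544 bits

I(X;Y) = H(X) + H(Y) - H(X,Y)
  = 0.9544 + 0.9544 - 0.9544
  = 0.9544 bits

Right side, with H(X|Y) computed directly from the conditional probabilities:
H(X|Y) = -Σ P(X,Y)·log₂ P(X|Y), where P(X|Y) = P(X,Y) / P(Y)
  (cells with P(X,Y) = 0 contribute 0)
  (X=0,Y=0): P(X|Y) = (3/8)/(3/8) = 1;  -(3/8)·log₂(1) = 0.0000
  (X=1,Y=1): P(X|Y) = (5/8)/(5/8) = 1;  -(5/8)·log₂(1) = 0.0000
H(X|Y) = 0.0000 + 0.0000
  = 0.0000 bits
H(X) - H(X|Y) = 0.9544 - 0.0000 = 0.9544 bits

Both sides equal 0.9544 bits, so I(X;Y) = H(X) - H(X|Y) ✓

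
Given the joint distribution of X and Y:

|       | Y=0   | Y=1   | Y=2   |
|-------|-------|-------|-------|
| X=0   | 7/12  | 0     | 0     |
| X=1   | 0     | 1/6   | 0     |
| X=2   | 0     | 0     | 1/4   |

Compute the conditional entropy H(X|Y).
Marginal P(Y) (column sums):
  P(Y=0) = 7/12 + 0 + 0 = 7/12
  P(Y=1) = 0 + 1/6 + 0 = 1/6
  P(Y=2) = 0 + 0 + 1/4 = 1/4

H(X|Y) = -Σ P(X,Y)·log₂ P(X|Y), where P(X|Y) = P(X,Y) / P(Y)
  (cells with P(X,Y) = 0 contribute 0)
  (X=0,Y=0): P(X|Y) = (7/12)/(7/12) = 1;  -(7/12)·log₂(1) = 0.0000
  (X=1,Y=1): P(X|Y) = (1/6)/(1/6) = 1;  -(1/6)·log₂(1) = 0.0000
  (X=2,Y=2): P(X|Y) = (1/4)/(1/4) = 1;  -(1/4)·log₂(1) = 0.0000
H(X|Y) = 0.0000 + 0.0000 + 0.0000
  = 0.0000 bits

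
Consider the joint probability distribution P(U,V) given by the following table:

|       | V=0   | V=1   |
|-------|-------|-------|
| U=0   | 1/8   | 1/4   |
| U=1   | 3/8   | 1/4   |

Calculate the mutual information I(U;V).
Marginal P(U) (row sums):
  P(U=0) = 1/8 + 1/4 = 3/8
  P(U=1) = 3/8 + 1/4 = 5/8
Marginal P(V) (column sums):
  P(V=0) = 1/8 + 3/8 = 1/2
  P(V=1) = 1/4 + 1/4 = 1/2

H(U) = -[(3/8)·log₂(3/8) + (5/8)·log₂(5/8)]
  = 0.5306 + 0.4238
  = 0.9544 bits
H(V) = -[(1/2)·log₂(1/2) + (1/2)·log₂(1/2)]
  = 0.5000 + 0.5000
  = 1.0000 bits
H(U,V) = -[(1/8)·log₂(1/8) + (1/4)·log₂(1/4) + (3/8)·log₂(3/8) + (1/4)·log₂(1/4)]
  = 0.3750 + 0.5000 + 0.5306 + 0.5000
  = 1.9056 bits

I(U;V) = H(U) + H(V) - H(U,V)
  = 0.9544 + 1.0000 - 1.9056
  = 0.0488 bits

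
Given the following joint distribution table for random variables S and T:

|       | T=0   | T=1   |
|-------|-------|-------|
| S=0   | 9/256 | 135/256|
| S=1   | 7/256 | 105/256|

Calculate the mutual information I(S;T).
Marginal P(S) (row sums):
  P(S=0) = 9/256 + 135/256 = 9/16
  P(S=1) = 7/256 + 105/256 = 7/16
Marginal P(T) (column sums):
  P(T=0) = 9/256 + 7/256 = 1/16
  P(T=1) = 135/256 + 105/256 = 15/16

H(S) = -[(9/16)·log₂(9/16) + (7/16)·log₂(7/16)]
  = 0.4669 + 0.5218
  = 0.9887 bits
H(T) = -[(1/16)·log₂(1/16) + (15/16)·log₂(15/16)]
  = 0.2500 + 0.0873
  = 0.3373 bits
H(S,T) = -[(9/256)·log₂(9/256) + (135/256)·log₂(135/256) + (7/256)·log₂(7/256) + (105/256)·log₂(105/256)]
  = 0.1698 + 0.4868 + 0.1420 + 0.5274
  = 1.3260 bits

I(S;T) = H(S) + H(T) - H(S,T)
  = 0.9887 + 0.3373 - 1.3260
  = 0.0000 bits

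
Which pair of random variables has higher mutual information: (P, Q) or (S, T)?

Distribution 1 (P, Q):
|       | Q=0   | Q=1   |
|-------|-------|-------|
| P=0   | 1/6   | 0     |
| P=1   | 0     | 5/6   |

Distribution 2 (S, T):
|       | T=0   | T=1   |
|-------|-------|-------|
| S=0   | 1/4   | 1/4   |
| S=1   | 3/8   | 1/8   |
Distribution 1 (P, Q):
Marginal P(P) (row sums):
  P(P=0) = 1/6 + 0 = 1/6
  P(P=1) = 0 + 5/6 = 5/6
Marginal P(Q) (column sums):
  P(Q=0) = 1/6 + 0 = 1/6
  P(Q=1) = 0 + 5/6 = 5/6

H(P) = -[(1/6)·log₂(1/6) + (5/6)·log₂(5/6)]
  = 0.4308 + 0.2192
  = 0.6500 bits
H(Q) = -[(1/6)·log₂(1/6) + (5/6)·log₂(5/6)]
  = 0.4308 + 0.2192
  = 0.6500 bits
H(P,Q) = -[(1/6)·log₂(1/6) + (5/6)·log₂(5/6)]
  = 0.4308 + 0.2192
  = 0.6500 bits

I(P;Q) = H(P) + H(Q) - H(P,Q)
  = 0.6500 + 0.6500 - 0.6500
  = 0.6500 bits

Distribution 2 (S, T):
Marginal P(S) (row sums):
  P(S=0) = 1/4 + 1/4 = 1/2
  P(S=1) = 3/8 + 1/8 = 1/2
Marginal P(T) (column sums):
  P(T=0) = 1/4 + 3/8 = 5/8
  P(T=1) = 1/4 + 1/8 = 3/8

H(S) = -[(1/2)·log₂(1/2) + (1/2)·log₂(1/2)]
  = 0.5000 + 0.5000
  = 1.0000 bits
H(T) = -[(5/8)·log₂(5/8) + (3/8)·log₂(3/8)]
  = 0.4238 + 0.5306
  = 0.9544 bits
H(S,T) = -[(1/4)·log₂(1/4) + (1/4)·log₂(1/4) + (3/8)·log₂(3/8) + (1/8)·log₂(1/8)]
  = 0.5000 + 0.5000 + 0.5306 + 0.3750
  = 1.9056 bits

I(S;T) = H(S) + H(T) - H(S,T)
  = 1.0000 + 0.9544 - 1.9056
  = 0.0488 bits

I(P;Q) = 0.6500 bits > I(S;T) = 0.0488 bits, so (P, Q) has the higher mutual information (stronger dependence).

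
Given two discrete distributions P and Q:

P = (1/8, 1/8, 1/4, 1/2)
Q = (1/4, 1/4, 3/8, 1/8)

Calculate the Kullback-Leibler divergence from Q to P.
D(P||Q) = Σ P(i) log₂(P(i)/Q(i))
  i=0: (1/8) × log₂((1/8)/(1/4)) = (1/8) × log₂(1/2) = -0.1250
  i=1: (1/8) × log₂((1/8)/(1/4)) = (1/8) × log₂(1/2) = -0.1250
  i=2: (1/4) × log₂((1/4)/(3/8)) = (1/4) × log₂(2/3) = -0.1462
  i=3: (1/2) × log₂((1/2)/(1/8)) = (1/2) × log₂(4) = 1.0000
D(P||Q) = -0.1250 - 0.1250 - 0.1462 + 1.0000
  = 0.6038 bits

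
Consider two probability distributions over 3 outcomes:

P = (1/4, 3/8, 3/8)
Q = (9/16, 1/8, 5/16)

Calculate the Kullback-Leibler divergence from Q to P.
D(P||Q) = Σ P(i) log₂(P(i)/Q(i))
  i=0: (1/4) × log₂((1/4)/(9/16)) = (1/4) × log₂(4/9) = -0.2925
  i=1: (3/8) × log₂((3/8)/(1/8)) = (3/8) × log₂(3) = 0.5944
  i=2: (3/8) × log₂((3/8)/(5/16)) = (3/8) × log₂(6/5) = 0.0986
D(P||Q) = -0.2925 + 0.5944 + 0.0986
  = 0.4005 bits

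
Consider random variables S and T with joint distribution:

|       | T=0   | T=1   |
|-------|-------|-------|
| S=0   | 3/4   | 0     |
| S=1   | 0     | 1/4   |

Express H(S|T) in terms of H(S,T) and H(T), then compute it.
H(S|T) = H(S,T) - H(T)

Marginal P(T) (column sums):
  P(T=0) = 3/4 + 0 = 3/4
  P(T=1) = 0 + 1/4 = 1/4

H(S,T) = -[(3/4)·log₂(3/4) + (1/4)·log₂(1/4)]
  = 0.3113 + 0.5000
  = 0.8113 bits
H(T) = -[(3/4)·log₂(3/4) + (1/4)·log₂(1/4)]
  = 0.3113 + 0.5000
  = 0.8113 bits

H(S|T) = 0.8113 - 0.8113 = 0.0000 bits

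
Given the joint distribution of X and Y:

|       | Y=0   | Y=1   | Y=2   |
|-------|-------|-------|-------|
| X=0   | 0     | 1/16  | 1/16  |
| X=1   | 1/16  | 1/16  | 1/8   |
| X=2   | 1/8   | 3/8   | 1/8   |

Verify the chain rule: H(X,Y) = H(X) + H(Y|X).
Left side:
H(X,Y) = -[(1/16)·log₂(1/16) + (1/16)·log₂(1/16) + (1/16)·log₂(1/16) + (1/16)·log₂(1/16) + (1/8)·log₂(1/8) + (1/8)·log₂(1/8) + (3/8)·log₂(3/8) + (1/8)·log₂(1/8)]
  = 0.2500 + 0.2500 + 0.2500 + 0.2500 + 0.3750 + 0.3750 + 0.5306 + 0.3750
  = 2.6556 bits

Right side:
Marginal P(X) (row sums):
  P(X=0) = 0 + 1/16 + 1/16 = 1/8
  P(X=1) = 1/16 + 1/16 + 1/8 = 1/4
  P(X=2) = 1/8 + 3/8 + 1/8 = 5/8
H(X) = -[(1/8)·log₂(1/8) + (1/4)·log₂(1/4) + (5/8)·log₂(5/8)]
  = 0.3750 + 0.5000 + 0.4238
  = 1.2988 bits
H(Y|X) = -Σ P(X,Y)·log₂ P(Y|X), where P(Y|X) = P(X,Y) / P(X)
  (cells with P(X,Y) = 0 contribute 0)
  (X=0,Y=1): P(Y|X) = (1/16)/(1/8) = 1/2;  -(1/16)·log₂(1/2) = 0.0625
  (X=0,Y=2): P(Y|X) = (1/16)/(1/8) = 1/2;  -(1/16)·log₂(1/2) = 0.0625
  (X=1,Y=0): P(Y|X) = (1/16)/(1/4) = 1/4;  -(1/16)·log₂(1/4) = 0.1250
  (X=1,Y=1): P(Y|X) = (1/16)/(1/4) = 1/4;  -(1/16)·log₂(1/4) = 0.1250
  (X=1,Y=2): P(Y|X) = (1/8)/(1/4) = 1/2;  -(1/8)·log₂(1/2) = 0.1250
  (X=2,Y=0): P(Y|X) = (1/8)/(5/8) = 1/5;  -(1/8)·log₂(1/5) = 0.2902
  (X=2,Y=1): P(Y|X) = (3/8)/(5/8) = 3/5;  -(3/8)·log₂(3/5) = 0.2764
  (X=2,Y=2): P(Y|X) = (1/8)/(5/8) = 1/5;  -(1/8)·log₂(1/5) = 0.2902
H(Y|X) = 0.0625 + 0.0625 + 0.1250 + 0.1250 + 0.1250 + 0.2902 + 0.2764 + 0.2902
  = 1.3568 bits
H(X) + H(Y|X) = 1.2988 + 1.3568 = 2.6556 bits

Both sides equal 2.6556 bits, so the chain rule holds ✓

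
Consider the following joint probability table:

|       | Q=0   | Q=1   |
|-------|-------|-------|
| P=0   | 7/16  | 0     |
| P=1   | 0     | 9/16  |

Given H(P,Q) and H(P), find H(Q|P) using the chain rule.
From the chain rule: H(P,Q) = H(P) + H(Q|P)
Therefore: H(Q|P) = H(P,Q) - H(P)

H(P,Q) = -[(7/16)·log₂(7/16) + (9/16)·log₂(9/16)]
  = 0.5218 + 0.4669
  = 0.9887 bits
Marginal P(P) (row sums):
  P(P=0) = 7/16 + 0 = 7/16
  P(P=1) = 0 + 9/16 = 9/16
H(P) = -[(7/16)·log₂(7/16) + (9/16)·log₂(9/16)]
  = 0.5218 + 0.4669
  = 0.9887 bits

H(Q|P) = 0.9887 - 0.9887 = 0.0000 bits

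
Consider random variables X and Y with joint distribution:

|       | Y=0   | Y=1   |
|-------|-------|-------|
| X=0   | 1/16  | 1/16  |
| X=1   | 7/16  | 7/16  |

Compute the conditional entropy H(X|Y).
Marginal P(Y) (column sums):
  P(Y=0) = 1/16 + 7/16 = 1/2
  P(Y=1) = 1/16 + 7/16 = 1/2

H(X|Y) = -Σ P(X,Y)·log₂ P(X|Y), where P(X|Y) = P(X,Y) / P(Y)
  (X=0,Y=0): P(X|Y) = (1/16)/(1/2) = 1/8;  -(1/16)·log₂(1/8) = 0.1875
  (X=0,Y=1): P(X|Y) = (1/16)/(1/2) = 1/8;  -(1/16)·log₂(1/8) = 0.1875
  (X=1,Y=0): P(X|Y) = (7/16)/(1/2) = 7/8;  -(7/16)·log₂(7/8) = 0.0843
  (X=1,Y=1): P(X|Y) = (7/16)/(1/2) = 7/8;  -(7/16)·log₂(7/8) = 0.0843
H(X|Y) = 0.1875 + 0.1875 + 0.0843 + 0.0843
  = 0.5436 bits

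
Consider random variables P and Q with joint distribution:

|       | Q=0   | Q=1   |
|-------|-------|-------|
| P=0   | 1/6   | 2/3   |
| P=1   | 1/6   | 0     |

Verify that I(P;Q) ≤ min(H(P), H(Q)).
Marginal P(P) (row sums):
  P(P=0) = 1/6 + 2/3 = 5/6
  P(P=1) = 1/6 + 0 = 1/6
Marginal P(Q) (column sums):
  P(Q=0) = 1/6 + 1/6 = 1/3
  P(Q=1) = 2/3 + 0 = 2/3

H(P) = -[(5/6)·log₂(5/6) + (1/6)·log₂(1/6)]
  = 0.2192 + 0.4308
  = 0.6500 bits
H(Q) = -[(1/3)·log₂(1/3) + (2/3)·log₂(2/3)]
  = 0.5283 + 0.3900
  = 0.9183 bits
H(P,Q) = -[(1/6)·log₂(1/6) + (2/3)·log₂(2/3) + (1/6)·log₂(1/6)]
  = 0.4308 + 0.3900 + 0.4308
  = 1.2516 bits

I(P;Q) = H(P) + H(Q) - H(P,Q)
  = 0.6500 + 0.9183 - 1.2516
  = 0.3167 bits

min(H(P), H(Q)) = min(0.6500, 0.9183) = 0.6500 bits
Since 0.3167 ≤ 0.6500, the bound is satisfied ✓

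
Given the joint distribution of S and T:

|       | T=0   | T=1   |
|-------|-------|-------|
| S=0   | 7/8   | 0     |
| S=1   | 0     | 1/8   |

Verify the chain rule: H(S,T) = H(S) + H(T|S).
Left side:
H(S,T) = -[(7/8)·log₂(7/8) + (1/8)·log₂(1/8)]
  = 0.1686 + 0.3750
  = 0.5436 bits

Right side:
Marginal P(S) (row sums):
  P(S=0) = 7/8 + 0 = 7/8
  P(S=1) = 0 + 1/8 = 1/8
H(S) = -[(7/8)·log₂(7/8) + (1/8)·log₂(1/8)]
  = 0.1686 + 0.3750
  = 0.5436 bits
H(T|S) = -Σ P(S,T)·log₂ P(T|S), where P(T|S) = P(S,T) / P(S)
  (cells with P(S,T) = 0 contribute 0)
  (S=0,T=0): P(T|S) = (7/8)/(7/8) = 1;  -(7/8)·log₂(1) = 0.0000
  (S=1,T=1): P(T|S) = (1/8)/(1/8) = 1;  -(1/8)·log₂(1) = 0.0000
H(T|S) = 0.0000 + 0.0000
  = 0.0000 bits
H(S) + H(T|S) = 0.5436 + 0.0000 = 0.5436 bits

Both sides equal 0.5436 bits, so the chain rule holds ✓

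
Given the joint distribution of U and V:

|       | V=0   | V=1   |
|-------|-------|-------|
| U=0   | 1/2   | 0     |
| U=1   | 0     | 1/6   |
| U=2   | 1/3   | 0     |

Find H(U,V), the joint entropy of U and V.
H(U,V) = -Σ P(U,V) log₂ P(U,V), summed over the non-zero cells:
H(U,V) = -[(1/2)·log₂(1/2) + (1/6)·log₂(1/6) + (1/3)·log₂(1/3)]
  = 0.5000 + 0.4308 + 0.5283
  = 1.4591 bits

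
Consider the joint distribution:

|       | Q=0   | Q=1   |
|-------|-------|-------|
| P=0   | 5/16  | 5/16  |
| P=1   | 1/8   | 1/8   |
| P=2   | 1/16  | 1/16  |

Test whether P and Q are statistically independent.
Marginal P(P) (row sums):
  P(P=0) = 5/16 + 5/16 = 5/8
  P(P=1) = 1/8 + 1/8 = 1/4
  P(P=2) = 1/16 + 1/16 = 1/8
Marginal P(Q) (column sums):
  P(Q=0) = 5/16 + 1/8 + 1/16 = 1/2
  P(Q=1) = 5/16 + 1/8 + 1/16 = 1/2

P and Q are independent iff P(P=i,Q=j) = P(P=i)·P(Q=j) for every cell.
  P(P=0)·P(Q=0) = 5/8 × 1/2 = 5/16 = P(P=0,Q=0) ✓
  P(P=0)·P(Q=1) = 5/8 × 1/2 = 5/16 = P(P=0,Q=1) ✓
  P(P=1)·P(Q=0) = 1/4 × 1/2 = 1/8 = P(P=1,Q=0) ✓
  P(P=1)·P(Q=1) = 1/4 × 1/2 = 1/8 = P(P=1,Q=1) ✓
  P(P=2)·P(Q=0) = 1/8 × 1/2 = 1/16 = P(P=2,Q=0) ✓
  P(P=2)·P(Q=1) = 1/8 × 1/2 = 1/16 = P(P=2,Q=1) ✓

Yes, P and Q are independent: every cell factors, so I(P;Q) = 0 bits.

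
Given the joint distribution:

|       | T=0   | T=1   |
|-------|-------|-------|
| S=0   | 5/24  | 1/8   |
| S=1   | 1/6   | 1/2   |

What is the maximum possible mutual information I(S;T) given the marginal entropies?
The upper bound on mutual information is I(S;T) ≤ min(H(S), H(T)).

Marginal P(S) (row sums):
  P(S=0) = 5/24 + 1/8 = 1/3
  P(S=1) = 1/6 + 1/2 = 2/3
Marginal P(T) (column sums):
  P(T=0) = 5/24 + 1/6 = 3/8
  P(T=1) = 1/8 + 1/2 = 5/8

H(S) = -[(1/3)·log₂(1/3) + (2/3)·log₂(2/3)]
  = 0.5283 + 0.3900
  = 0.9183 bits
H(T) = -[(3/8)·log₂(3/8) + (5/8)·log₂(5/8)]
  = 0.5306 + 0.4238
  = 0.9544 bits

Maximum possible I(S;T) = min(0.9183, 0.9544) = 0.9183 bits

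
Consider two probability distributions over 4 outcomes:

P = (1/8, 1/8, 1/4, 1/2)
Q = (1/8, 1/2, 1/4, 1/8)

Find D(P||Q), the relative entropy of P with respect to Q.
D(P||Q) = Σ P(i) log₂(P(i)/Q(i))
  i=0: (1/8) × log₂((1/8)/(1/8)) = (1/8) × log₂(1) = 0.0000
  i=1: (1/8) × log₂((1/8)/(1/2)) = (1/8) × log₂(1/4) = -0.2500
  i=2: (1/4) × log₂((1/4)/(1/4)) = (1/4) × log₂(1) = 0.0000
  i=3: (1/2) × log₂((1/2)/(1/8)) = (1/2) × log₂(4) = 1.0000
D(P||Q) = 0.0000 - 0.2500 + 0.0000 + 1.0000
  = 0.7500 bits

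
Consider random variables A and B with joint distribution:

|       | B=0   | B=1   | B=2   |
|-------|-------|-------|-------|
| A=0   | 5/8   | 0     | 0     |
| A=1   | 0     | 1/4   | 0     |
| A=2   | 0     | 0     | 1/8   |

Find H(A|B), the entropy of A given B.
Marginal P(B) (column sums):
  P(B=0) = 5/8 + 0 + 0 = 5/8
  P(B=1) = 0 + 1/4 + 0 = 1/4
  P(B=2) = 0 + 0 + 1/8 = 1/8

H(A|B) = -Σ P(A,B)·log₂ P(A|B), where P(A|B) = P(A,B) / P(B)
  (cells with P(A,B) = 0 contribute 0)
  (A=0,B=0): P(A|B) = (5/8)/(5/8) = 1;  -(5/8)·log₂(1) = 0.0000
  (A=1,B=1): P(A|B) = (1/4)/(1/4) = 1;  -(1/4)·log₂(1) = 0.0000
  (A=2,B=2): P(A|B) = (1/8)/(1/8) = 1;  -(1/8)·log₂(1) = 0.0000
H(A|B) = 0.0000 + 0.0000 + 0.0000
  = 0.0000 bits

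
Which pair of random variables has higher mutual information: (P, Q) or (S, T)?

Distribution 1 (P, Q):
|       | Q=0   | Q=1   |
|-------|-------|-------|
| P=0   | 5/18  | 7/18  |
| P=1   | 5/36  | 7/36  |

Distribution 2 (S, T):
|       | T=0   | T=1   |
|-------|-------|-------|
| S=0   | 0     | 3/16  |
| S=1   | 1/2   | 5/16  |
Distribution 1 (P, Q):
Marginal P(P) (row sums):
  P(P=0) = 5/18 + 7/18 = 2/3
  P(P=1) = 5/36 + 7/36 = 1/3
Marginal P(Q) (column sums):
  P(Q=0) = 5/18 + 5/36 = 5/12
  P(Q=1) = 7/18 + 7/36 = 7/12

H(P) = -[(2/3)·log₂(2/3) + (1/3)·log₂(1/3)]
  = 0.3900 + 0.5283
  = 0.9183 bits
H(Q) = -[(5/12)·log₂(5/12) + (7/12)·log₂(7/12)]
  = 0.5263 + 0.4536
  = 0.9799 bits
H(P,Q) = -[(5/18)·log₂(5/18) + (7/18)·log₂(7/18) + (5/36)·log₂(5/36) + (7/36)·log₂(7/36)]
  = 0.5133 + 0.5299 + 0.3956 + 0.4594
  = 1.8982 bits

I(P;Q) = H(P) + H(Q) - H(P,Q)
  = 0.9183 + 0.9799 - 1.8982
  = 0.0000 bits

Distribution 2 (S, T):
Marginal P(S) (row sums):
  P(S=0) = 0 + 3/16 = 3/16
  P(S=1) = 1/2 + 5/16 = 13/16
Marginal P(T) (column sums):
  P(T=0) = 0 + 1/2 = 1/2
  P(T=1) = 3/16 + 5/16 = 1/2

H(S) = -[(3/16)·log₂(3/16) + (13/16)·log₂(13/16)]
  = 0.4528 + 0.2434
  = 0.6962 bits
H(T) = -[(1/2)·log₂(1/2) + (1/2)·log₂(1/2)]
  = 0.5000 + 0.5000
  = 1.0000 bits
H(S,T) = -[(3/16)·log₂(3/16) + (1/2)·log₂(1/2) + (5/16)·log₂(5/16)]
  = 0.4528 + 0.5000 + 0.5244
  = 1.4772 bits

I(S;T) = H(S) + H(T) - H(S,T)
  = 0.6962 + 1.0000 - 1.4772
  = 0.2190 bits

I(S;T) = 0.2190 bits > I(P;Q) = 0.0000 bits, so (S, T) has the higher mutual information (stronger dependence).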